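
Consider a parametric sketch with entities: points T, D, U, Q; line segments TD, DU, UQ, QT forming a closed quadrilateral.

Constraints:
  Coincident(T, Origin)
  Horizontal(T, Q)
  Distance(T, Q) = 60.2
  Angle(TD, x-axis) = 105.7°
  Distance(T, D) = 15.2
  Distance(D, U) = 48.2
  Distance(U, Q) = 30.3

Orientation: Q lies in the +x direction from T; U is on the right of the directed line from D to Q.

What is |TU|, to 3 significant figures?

37.1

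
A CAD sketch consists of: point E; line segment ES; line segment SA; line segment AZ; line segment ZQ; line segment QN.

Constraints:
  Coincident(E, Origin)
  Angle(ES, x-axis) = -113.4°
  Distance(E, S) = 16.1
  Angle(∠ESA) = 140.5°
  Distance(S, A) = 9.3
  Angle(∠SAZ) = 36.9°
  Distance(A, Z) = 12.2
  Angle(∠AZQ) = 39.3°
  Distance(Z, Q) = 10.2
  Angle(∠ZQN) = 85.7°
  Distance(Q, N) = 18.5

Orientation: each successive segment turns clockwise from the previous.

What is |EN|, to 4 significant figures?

32.76

∠AZQ = 39.3° gives ZQ at -76.70° from the x-axis; with |ZQ| = 10.2, Q = (-6.978, -17.97). ∠ZQN = 85.7° gives QN at -171.0° from the x-axis; with |QN| = 18.5, N = (-25.25, -20.87). Then |EN| = |N − E| = 32.76.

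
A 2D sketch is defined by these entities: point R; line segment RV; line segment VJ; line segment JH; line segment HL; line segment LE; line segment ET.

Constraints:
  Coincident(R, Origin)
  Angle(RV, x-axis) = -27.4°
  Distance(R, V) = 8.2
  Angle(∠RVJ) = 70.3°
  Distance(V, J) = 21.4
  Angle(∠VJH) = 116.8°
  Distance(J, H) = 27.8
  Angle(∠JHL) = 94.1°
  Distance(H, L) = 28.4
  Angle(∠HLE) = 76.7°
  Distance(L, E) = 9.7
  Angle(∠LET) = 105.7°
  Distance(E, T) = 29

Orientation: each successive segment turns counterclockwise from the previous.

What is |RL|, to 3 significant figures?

32.4

∠VJH = 116.8° gives JH at 146° from the x-axis; with |JH| = 27.8, H = (-12.8, 33.2). ∠JHL = 94.1° gives HL at -129° from the x-axis; with |HL| = 28.4, L = (-30.5, 11.0). Then |RL| = |L − R| = 32.4.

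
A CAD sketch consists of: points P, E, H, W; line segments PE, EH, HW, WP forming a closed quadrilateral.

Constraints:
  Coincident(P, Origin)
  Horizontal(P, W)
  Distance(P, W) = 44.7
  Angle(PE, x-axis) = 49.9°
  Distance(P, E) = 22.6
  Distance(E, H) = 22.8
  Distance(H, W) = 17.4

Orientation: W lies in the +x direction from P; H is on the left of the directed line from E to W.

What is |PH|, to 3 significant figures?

40.5

Checks: P.y = 0.00, W.y = 0.00 ✓; |EH| = 22.80 ✓; |HW| = 17.40 ✓.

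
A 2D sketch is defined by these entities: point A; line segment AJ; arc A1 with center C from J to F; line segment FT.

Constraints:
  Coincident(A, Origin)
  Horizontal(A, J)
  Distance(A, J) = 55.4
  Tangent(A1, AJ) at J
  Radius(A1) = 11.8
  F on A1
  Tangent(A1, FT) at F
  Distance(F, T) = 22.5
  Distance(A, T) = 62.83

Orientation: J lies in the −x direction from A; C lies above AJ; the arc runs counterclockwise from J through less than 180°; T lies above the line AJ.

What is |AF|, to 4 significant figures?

46.74

Checks: ∠(CJ, JA) = 90.00° ✓; |CF| = 11.80 ✓; ∠(CF, FT) = 90.00° ✓; |FT| = 22.50 ✓; |AT| = 62.83 ✓.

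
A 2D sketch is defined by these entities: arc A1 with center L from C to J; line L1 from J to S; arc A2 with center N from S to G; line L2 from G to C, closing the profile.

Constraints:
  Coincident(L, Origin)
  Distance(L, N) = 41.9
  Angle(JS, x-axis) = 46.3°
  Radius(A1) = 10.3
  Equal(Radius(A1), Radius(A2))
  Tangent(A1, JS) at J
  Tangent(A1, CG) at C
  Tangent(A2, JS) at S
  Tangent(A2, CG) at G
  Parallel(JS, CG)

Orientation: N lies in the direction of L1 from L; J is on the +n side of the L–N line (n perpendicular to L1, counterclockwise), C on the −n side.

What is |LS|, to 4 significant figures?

43.15

Tangency of A1 to both parallel lines with radius 10.3 puts J and C at L ± 10.3·n: J = (-7.447, 7.116), C = (7.447, -7.116). Equal radii place S and G the same way about N: S = N + 10.3·n = (21.50, 37.41), G = N − 10.3·n = (36.39, 23.18). Then |LS| = |S − L| = 43.15.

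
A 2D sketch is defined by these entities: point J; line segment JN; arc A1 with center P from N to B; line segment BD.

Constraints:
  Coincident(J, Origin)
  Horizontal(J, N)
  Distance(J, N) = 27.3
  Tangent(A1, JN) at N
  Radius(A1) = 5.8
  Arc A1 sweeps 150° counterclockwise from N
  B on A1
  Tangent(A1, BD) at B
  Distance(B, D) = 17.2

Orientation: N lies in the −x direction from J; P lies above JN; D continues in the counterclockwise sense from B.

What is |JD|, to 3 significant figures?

43.8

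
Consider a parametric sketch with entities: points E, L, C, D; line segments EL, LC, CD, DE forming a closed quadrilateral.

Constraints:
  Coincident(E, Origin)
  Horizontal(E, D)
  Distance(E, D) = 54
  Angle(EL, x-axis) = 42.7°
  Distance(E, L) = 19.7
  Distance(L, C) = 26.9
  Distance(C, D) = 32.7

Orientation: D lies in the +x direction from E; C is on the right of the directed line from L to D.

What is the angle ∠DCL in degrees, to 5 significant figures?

88.293°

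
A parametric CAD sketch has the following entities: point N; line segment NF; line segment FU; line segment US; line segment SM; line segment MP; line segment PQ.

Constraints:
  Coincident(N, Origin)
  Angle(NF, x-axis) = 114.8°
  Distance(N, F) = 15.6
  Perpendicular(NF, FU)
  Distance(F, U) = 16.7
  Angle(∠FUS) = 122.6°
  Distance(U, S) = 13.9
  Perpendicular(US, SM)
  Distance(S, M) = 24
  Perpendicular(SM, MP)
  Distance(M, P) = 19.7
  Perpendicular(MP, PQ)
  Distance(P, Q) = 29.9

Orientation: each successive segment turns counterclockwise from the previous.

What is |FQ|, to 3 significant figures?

20.2

The perpendicularity gives MP at right angles to SM, so MP runs at 82.2°; with |MP| = 19.7, P = (2.86, 9.65). The perpendicularity gives PQ at right angles to MP, so PQ runs at 172°; with |PQ| = 29.9, Q = (-26.8, 13.7). Then |FQ| = |Q − F| = 20.2.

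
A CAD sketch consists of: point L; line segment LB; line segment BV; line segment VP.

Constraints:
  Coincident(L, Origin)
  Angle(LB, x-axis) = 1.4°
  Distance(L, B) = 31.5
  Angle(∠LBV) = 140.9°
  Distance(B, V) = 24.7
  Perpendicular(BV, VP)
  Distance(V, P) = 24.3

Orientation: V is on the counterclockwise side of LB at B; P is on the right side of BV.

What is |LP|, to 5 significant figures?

66.075

∠LBV = 140.9°, so BV runs at 1.4° + (180° − 140.9°) = 40.500° from the x-axis; with |BV| = 24.7, V = B + 24.7·(cos 40.500°, sin 40.500°) = (50.273, 16.811). BV is perpendicular to VP; with |VP| = 24.3 on the right of BV, P = V + 24.3·(0.64945, -0.76041) = (66.054, -1.6669). Then |LP| = |P − L| = 66.075.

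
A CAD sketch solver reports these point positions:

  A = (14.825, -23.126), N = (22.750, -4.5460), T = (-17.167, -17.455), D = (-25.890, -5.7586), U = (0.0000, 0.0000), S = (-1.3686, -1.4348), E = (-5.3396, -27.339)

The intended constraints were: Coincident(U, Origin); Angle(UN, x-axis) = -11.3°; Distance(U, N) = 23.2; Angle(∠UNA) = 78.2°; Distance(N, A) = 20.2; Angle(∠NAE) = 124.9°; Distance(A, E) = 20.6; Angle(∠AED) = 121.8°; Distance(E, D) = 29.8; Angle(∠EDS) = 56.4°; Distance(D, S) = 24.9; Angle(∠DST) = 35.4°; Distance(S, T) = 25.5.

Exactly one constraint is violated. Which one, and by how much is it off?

Distance(S, T) = 25.5 — off by 3.00.

U = (0.00, 0.00) ✓; UN at -11.30° ✓; |UN| = 23.20 ✓; ∠UNA = 78.20° ✓; |NA| = 20.20 ✓; ∠NAE = 124.9° ✓; |AE| = 20.60 ✓; ∠AED = 121.8° ✓; |ED| = 29.80 ✓; ∠EDS = 56.40° ✓; |DS| = 24.90 ✓; ∠DST = 35.40° ✓; |ST| = 22.50 ✗.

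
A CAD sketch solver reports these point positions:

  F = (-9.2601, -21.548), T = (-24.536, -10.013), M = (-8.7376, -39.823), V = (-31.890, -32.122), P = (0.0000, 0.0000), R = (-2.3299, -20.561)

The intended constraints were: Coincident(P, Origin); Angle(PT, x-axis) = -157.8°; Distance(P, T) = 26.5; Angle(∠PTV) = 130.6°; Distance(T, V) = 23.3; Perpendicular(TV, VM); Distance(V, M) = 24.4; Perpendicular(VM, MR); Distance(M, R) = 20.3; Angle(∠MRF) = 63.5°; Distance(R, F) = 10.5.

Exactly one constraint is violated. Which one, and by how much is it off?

Distance(R, F) = 10.5 — off by 3.50.

P = (0.00, 0.00) ✓; PT at -157.8° ✓; |PT| = 26.50 ✓; ∠PTV = 130.6° ✓; |TV| = 23.30 ✓; ∠(TV, VM) = 90.00° ✓; |VM| = 24.40 ✓; ∠(VM, MR) = 90.00° ✓; |MR| = 20.30 ✓; ∠MRF = 63.49° ✓; |RF| = 7.000 ✗.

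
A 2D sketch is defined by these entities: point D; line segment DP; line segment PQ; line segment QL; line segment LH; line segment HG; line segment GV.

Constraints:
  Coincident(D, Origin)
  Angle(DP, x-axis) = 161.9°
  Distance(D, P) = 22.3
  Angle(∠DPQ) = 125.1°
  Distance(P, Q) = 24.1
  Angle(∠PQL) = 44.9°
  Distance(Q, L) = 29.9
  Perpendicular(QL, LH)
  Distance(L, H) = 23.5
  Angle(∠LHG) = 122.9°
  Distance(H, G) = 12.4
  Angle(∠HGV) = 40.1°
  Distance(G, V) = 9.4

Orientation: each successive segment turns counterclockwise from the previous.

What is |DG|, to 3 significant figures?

26.0

QL is perpendicular to LH, so LH runs at 81.9°; with |LH| = 23.5, H = (-7.58, 11.5). ∠LHG = 122.9° gives HG at 139° from the x-axis; with |HG| = 12.4, G = (-16.9, 19.7). Then |DG| = |G − D| = 26.0.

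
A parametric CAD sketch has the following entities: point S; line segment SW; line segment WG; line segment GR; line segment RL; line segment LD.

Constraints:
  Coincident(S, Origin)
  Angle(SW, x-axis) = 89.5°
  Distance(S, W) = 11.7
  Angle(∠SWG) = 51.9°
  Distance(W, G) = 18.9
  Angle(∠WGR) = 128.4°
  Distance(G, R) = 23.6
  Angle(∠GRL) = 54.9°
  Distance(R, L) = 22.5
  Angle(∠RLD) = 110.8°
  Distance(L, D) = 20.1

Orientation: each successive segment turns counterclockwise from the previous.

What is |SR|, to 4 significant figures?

27.93

S is at the origin; SW runs at 89.5° with length 11.7, so W = (0.1021, 11.70). ∠SWG = 51.9° gives WG at -142.4° from the x-axis; with |WG| = 18.9, G = (-14.87, 0.1678). ∠WGR = 128.4° gives GR at -90.80° from the x-axis; with |GR| = 23.6, R = (-15.20, -23.43). Then |SR| = |R − S| = 27.93.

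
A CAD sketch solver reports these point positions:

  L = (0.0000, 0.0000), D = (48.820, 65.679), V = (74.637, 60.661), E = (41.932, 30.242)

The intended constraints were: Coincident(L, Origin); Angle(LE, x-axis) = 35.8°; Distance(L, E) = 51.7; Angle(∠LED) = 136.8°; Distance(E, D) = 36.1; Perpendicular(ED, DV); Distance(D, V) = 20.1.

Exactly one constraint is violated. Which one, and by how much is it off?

Distance(D, V) = 20.1 — off by 6.20.

L = (0.00, 0.00) ✓; LE at 35.80° ✓; |LE| = 51.70 ✓; ∠LED = 136.8° ✓; |ED| = 36.10 ✓; ∠(ED, DV) = 90.00° ✓; |DV| = 26.30 ✗.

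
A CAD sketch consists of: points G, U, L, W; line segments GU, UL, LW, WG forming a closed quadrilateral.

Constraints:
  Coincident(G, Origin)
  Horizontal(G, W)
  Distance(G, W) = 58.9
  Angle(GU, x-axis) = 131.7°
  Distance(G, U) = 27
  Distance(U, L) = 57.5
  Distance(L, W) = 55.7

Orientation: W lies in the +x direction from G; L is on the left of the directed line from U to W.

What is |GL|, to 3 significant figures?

58.3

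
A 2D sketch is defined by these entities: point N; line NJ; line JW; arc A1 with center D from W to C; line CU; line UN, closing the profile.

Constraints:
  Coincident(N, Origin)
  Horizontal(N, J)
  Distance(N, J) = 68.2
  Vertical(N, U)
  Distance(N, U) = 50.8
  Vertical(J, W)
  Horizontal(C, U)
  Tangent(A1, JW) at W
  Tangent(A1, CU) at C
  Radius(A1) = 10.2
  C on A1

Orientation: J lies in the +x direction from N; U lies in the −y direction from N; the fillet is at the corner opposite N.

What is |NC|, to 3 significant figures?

77.1

N is at the origin; N and J share the same y with |NJ| = 68.2 and J on the +x side, so J = (68.2, 0.00). NU is vertical with |NU| = 50.8 and U on the −y side, so U = (0.00, -50.8). The virtual corner opposite N is at (68.2, -50.8). The tangent condition forces DW to be normal to JW and since A1 is tangent to CU there, DC ⟂ CU, with radius 10.2, so the center D sits 10.2 in from both sides at D = (58.0, -40.6). That places the tangent points at W = (68.2, -40.6) on JW and C = (58.0, -50.8) on CU. Then |NC| = |C − N| = 77.1.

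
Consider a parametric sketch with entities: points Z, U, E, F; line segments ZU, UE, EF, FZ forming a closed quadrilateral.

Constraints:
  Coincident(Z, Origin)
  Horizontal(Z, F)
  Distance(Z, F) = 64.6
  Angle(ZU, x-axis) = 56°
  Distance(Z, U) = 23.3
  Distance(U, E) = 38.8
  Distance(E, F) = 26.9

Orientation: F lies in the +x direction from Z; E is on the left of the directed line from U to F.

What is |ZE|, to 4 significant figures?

56.72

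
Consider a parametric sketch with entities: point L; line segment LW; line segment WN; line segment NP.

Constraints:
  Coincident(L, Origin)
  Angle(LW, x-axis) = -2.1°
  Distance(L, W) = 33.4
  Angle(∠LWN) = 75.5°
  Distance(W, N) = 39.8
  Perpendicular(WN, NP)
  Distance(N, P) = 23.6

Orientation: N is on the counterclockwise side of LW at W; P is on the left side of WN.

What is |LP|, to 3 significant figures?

32.6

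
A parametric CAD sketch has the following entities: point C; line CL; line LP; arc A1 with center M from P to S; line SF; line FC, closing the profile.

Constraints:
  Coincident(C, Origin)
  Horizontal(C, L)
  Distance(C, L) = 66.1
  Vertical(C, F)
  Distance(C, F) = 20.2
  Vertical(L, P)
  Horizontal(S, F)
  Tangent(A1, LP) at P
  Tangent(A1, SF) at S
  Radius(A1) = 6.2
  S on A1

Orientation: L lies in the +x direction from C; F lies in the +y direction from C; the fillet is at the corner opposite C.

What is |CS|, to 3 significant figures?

63.2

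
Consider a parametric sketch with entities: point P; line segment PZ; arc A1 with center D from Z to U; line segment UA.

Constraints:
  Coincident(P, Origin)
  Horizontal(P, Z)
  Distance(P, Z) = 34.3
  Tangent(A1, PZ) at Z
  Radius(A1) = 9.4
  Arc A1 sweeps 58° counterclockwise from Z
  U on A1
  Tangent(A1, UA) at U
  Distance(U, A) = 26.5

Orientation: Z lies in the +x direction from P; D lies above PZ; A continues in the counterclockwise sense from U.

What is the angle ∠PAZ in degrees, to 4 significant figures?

25.17°

On A1, Z sits at bearing -90° from D; a 58° counterclockwise sweep puts U at bearing -32°, so U = D + 9.4·(cos -32°, sin -32°) = (42.27, 4.419). Tangency of A1 to UA means the radius DU is perpendicular to UA, so UA runs along (−sin -32°, cos -32°); with |UA| = 26.5, A = (56.31, 26.89). Then cos ∠PAZ = AP·AZ / (|AP||AZ|), giving 25.17°.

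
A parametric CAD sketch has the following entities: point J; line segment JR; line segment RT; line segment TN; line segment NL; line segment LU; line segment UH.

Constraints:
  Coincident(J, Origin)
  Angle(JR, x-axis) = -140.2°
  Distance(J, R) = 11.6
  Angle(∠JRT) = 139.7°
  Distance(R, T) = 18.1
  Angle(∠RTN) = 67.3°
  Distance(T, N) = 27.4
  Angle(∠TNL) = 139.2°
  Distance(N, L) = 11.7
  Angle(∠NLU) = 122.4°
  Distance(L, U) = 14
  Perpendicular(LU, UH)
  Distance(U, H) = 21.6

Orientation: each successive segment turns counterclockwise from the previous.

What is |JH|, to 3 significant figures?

5.76

J is at the origin; JR runs at -140.2° with length 11.6, so R = (-8.91, -7.43). ∠JRT = 139.7° gives RT at -99.9° from the x-axis; with |RT| = 18.1, T = (-12.0, -25.3). ∠RTN = 67.3° gives TN at 12.8° from the x-axis; with |TN| = 27.4, N = (14.7, -19.2). ∠TNL = 139.2° gives NL at 53.6° from the x-axis; with |NL| = 11.7, L = (21.6, -9.77). ∠NLU = 122.4° gives LU at 111° from the x-axis; with |LU| = 14.0, U = (16.6, 3.28). LU ⟂ UH, so UH runs at -159°; with |UH| = 21.6, H = (-3.56, -4.53). Then |JH| = |H − J| = 5.76.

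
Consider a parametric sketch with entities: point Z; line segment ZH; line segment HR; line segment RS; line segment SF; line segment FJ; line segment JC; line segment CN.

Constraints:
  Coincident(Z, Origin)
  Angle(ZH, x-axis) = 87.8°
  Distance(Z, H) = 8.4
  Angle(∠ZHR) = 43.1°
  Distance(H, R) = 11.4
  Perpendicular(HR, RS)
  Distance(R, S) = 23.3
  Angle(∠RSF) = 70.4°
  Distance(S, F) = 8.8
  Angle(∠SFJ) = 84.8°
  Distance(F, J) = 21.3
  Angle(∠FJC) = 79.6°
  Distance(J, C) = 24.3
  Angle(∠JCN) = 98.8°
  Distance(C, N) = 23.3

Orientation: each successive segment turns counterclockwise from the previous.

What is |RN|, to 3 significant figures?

37.3

Z is at the origin; ZH runs at 87.8° with length 8.4, so H = (0.322, 8.39). ∠ZHR = 43.1° gives HR at -135° from the x-axis; with |HR| = 11.4, R = (-7.78, 0.375). HR is perpendicular to RS, so RS runs at -45.3°; with |RS| = 23.3, S = (8.61, -16.2). ∠RSF = 70.4° gives SF at 64.3° from the x-axis; with |SF| = 8.8, F = (12.4, -8.26). ∠SFJ = 84.8° gives FJ at 160° from the x-axis; with |FJ| = 21.3, J = (-7.53, -0.798). ∠FJC = 79.6° gives JC at -100° from the x-axis; with |JC| = 24.3, C = (-11.8, -24.7). ∠JCN = 98.8° gives CN at -18.9° from the x-axis; with |CN| = 23.3, N = (10.3, -32.3). Then |RN| = |N − R| = 37.3.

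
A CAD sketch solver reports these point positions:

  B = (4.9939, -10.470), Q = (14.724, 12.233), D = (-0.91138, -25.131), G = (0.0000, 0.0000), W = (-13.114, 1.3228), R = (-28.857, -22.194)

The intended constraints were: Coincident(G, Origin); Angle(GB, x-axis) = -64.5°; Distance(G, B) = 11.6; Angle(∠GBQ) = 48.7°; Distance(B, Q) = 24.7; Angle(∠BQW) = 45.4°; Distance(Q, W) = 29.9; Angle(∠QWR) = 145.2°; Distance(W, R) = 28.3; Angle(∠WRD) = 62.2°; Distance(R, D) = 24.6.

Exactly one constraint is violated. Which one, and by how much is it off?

Distance(R, D) = 24.6 — off by 3.50.

G = (0.00, 0.00) ✓; GB at -64.50° ✓; |GB| = 11.60 ✓; ∠GBQ = 48.70° ✓; |BQ| = 24.70 ✓; ∠BQW = 45.40° ✓; |QW| = 29.90 ✓; ∠QWR = 145.2° ✓; |WR| = 28.30 ✓; ∠WRD = 62.20° ✓; |RD| = 28.10 ✗.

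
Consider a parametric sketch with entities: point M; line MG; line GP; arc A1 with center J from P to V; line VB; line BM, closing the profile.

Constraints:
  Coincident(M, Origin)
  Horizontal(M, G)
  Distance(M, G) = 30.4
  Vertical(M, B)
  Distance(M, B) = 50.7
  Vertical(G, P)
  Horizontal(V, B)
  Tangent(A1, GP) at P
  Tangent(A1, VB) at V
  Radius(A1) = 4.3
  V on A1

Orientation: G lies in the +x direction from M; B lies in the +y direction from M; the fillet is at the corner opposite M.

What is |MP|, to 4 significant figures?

55.47

M is at the origin; MG is horizontal with |MG| = 30.4 and G on the +x side, so G = (30.40, 0.000). MB is vertical with |MB| = 50.7 and B on the +y side, so B = (0.000, 50.70). The virtual corner opposite M is at (30.40, 50.70). Since A1 is tangent to GP there, JP ⟂ GP and A1 meets VB tangentially, so JV is at right angles to VB, with radius 4.3, so the center J sits 4.3 in from both sides at J = (26.10, 46.40). That places the tangent points at P = (30.40, 46.40) on GP and V = (26.10, 50.70) on VB. Then |MP| = |P − M| = 55.47.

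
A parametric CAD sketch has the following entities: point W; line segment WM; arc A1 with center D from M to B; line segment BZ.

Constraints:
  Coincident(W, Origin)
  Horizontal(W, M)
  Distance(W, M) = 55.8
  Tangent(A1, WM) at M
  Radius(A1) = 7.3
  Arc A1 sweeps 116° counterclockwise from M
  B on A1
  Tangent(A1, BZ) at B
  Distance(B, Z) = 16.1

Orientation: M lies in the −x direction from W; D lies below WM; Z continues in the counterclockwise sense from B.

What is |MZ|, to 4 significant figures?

24.98

On A1, M sits at bearing 90° from D; a 116° counterclockwise sweep puts B at bearing 206°, so B = D + 7.3·(cos 206°, sin 206°) = (-62.36, -10.50). Since A1 is tangent to BZ there, DB ⟂ BZ, so BZ runs along (−sin 206°, cos 206°); with |BZ| = 16.1, Z = (-55.30, -24.97). Then |MZ| = |Z − M| = 24.98.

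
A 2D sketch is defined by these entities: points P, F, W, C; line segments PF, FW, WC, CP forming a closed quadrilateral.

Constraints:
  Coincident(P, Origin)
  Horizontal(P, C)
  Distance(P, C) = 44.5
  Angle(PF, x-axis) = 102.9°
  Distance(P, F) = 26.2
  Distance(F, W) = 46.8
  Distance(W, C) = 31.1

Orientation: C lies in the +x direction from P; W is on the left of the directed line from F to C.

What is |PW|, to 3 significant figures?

51.0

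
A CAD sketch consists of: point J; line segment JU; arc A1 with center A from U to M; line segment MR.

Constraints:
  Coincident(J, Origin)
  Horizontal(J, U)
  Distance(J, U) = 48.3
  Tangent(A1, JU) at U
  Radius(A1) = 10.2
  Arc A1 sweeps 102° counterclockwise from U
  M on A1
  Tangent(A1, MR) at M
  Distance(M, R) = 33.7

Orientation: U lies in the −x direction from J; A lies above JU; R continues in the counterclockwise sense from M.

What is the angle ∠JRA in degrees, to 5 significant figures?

49.868°

J is at the origin; J and U share the same y with |JU| = 48.3 and U on the −x side, so U = (-48.300, 0.0000). Tangency of A1 to JU means the radius AU is perpendicular to JU, so A = U + (0, 10.2) = (-48.300, 10.200). On A1, U sits at bearing -90° from A; a 102° counterclockwise sweep puts M at bearing 12°, so M = A + 10.2·(cos 12°, sin 12°) = (-38.323, 12.321). Tangency of A1 to MR means the radius AM is perpendicular to MR, so MR runs along (−sin 12°, cos 12°); with |MR| = 33.7, R = (-45.330, 45.284). Then cos ∠JRA = RJ·RA / (|RJ||RA|), giving 49.868°.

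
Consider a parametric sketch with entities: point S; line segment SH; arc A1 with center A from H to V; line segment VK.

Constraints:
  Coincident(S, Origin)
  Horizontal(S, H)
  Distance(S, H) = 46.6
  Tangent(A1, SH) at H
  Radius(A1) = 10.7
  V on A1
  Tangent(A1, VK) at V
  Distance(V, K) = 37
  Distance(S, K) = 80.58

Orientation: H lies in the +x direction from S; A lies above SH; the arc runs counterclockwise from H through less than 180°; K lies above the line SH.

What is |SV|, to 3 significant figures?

57.2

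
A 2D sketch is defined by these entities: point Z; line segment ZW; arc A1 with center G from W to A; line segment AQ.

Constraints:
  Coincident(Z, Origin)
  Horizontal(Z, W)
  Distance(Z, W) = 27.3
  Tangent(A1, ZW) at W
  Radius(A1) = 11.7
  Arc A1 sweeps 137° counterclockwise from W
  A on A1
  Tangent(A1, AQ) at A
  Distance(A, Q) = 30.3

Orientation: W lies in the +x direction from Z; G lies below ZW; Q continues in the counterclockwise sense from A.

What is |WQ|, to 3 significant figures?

43.3

Z is at the origin; Z and W share the same y with |ZW| = 27.3 and W on the +x side, so W = (27.3, 0.00). Tangency of A1 to ZW means the radius GW is perpendicular to ZW, so G = W + (0, -11.7) = (27.3, -11.7). On A1, W sits at bearing 90° from G; a 137° counterclockwise sweep puts A at bearing 227°, so A = G + 11.7·(cos 227°, sin 227°) = (19.3, -20.3). A1 meets AQ tangentially, so GA is at right angles to AQ, so AQ runs along (−sin 227°, cos 227°); with |AQ| = 30.3, Q = (41.5, -40.9). Then |WQ| = |Q − W| = 43.3.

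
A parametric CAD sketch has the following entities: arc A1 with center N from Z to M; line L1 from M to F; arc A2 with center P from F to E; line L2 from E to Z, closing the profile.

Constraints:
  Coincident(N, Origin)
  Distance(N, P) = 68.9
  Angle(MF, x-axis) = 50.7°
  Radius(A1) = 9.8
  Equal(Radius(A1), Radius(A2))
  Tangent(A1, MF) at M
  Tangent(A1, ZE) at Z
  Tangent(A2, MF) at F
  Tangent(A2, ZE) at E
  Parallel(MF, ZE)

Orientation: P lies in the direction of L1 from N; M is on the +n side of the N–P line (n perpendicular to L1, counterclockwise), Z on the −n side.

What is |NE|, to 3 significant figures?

69.6

The slot axis is L1's direction at 50.7°, so u = (cos 50.7°, sin 50.7°) = (0.633, 0.774) and n = (−sin 50.7°, cos 50.7°) = (-0.774, 0.633). N is at the origin and P lies 68.9 along u from N, so P = 68.9·u = (43.6, 53.3). Tangency of A1 to both parallel lines with radius 9.8 puts M and Z at N ± 9.8·n: M = (-7.58, 6.21), Z = (7.58, -6.21). Equal radii place F and E the same way about P: F = P + 9.8·n = (36.1, 59.5), E = P − 9.8·n = (51.2, 47.1). Then |NE| = |E − N| = 69.6.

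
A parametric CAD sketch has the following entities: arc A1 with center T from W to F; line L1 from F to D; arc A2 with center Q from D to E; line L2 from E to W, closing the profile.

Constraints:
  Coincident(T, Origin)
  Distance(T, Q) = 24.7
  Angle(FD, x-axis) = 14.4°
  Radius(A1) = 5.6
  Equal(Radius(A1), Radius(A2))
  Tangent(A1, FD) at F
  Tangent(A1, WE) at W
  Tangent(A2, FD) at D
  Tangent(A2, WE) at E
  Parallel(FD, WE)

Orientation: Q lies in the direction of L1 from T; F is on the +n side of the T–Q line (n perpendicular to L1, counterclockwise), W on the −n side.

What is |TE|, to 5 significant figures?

25.327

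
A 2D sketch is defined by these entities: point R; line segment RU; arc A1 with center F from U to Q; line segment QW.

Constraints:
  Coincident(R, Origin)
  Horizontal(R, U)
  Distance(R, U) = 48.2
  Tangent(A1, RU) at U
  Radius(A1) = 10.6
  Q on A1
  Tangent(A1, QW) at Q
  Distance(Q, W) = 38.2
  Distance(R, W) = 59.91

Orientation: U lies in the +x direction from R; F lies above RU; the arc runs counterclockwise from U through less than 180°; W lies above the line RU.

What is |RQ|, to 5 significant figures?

59.334

R is at the origin; RU is horizontal with |RU| = 48.2 and U on the +x side, so U = (48.200, 0.0000). A1 meets RU tangentially, so FU is at right angles to RU, so F = U + (0, 10.6) = (48.200, 10.600). Since FQ ⟂ QW (tangency), |FW| = √(10.6² + 38.2²) = 39.643 regardless of where Q sits on A1. So W lies on both circle(R, 59.91) and circle(F, 39.643); the above-RU intersection is W = (35.598, 48.187). Q is the foot of the tangent from W: Q = (56.983, 16.534).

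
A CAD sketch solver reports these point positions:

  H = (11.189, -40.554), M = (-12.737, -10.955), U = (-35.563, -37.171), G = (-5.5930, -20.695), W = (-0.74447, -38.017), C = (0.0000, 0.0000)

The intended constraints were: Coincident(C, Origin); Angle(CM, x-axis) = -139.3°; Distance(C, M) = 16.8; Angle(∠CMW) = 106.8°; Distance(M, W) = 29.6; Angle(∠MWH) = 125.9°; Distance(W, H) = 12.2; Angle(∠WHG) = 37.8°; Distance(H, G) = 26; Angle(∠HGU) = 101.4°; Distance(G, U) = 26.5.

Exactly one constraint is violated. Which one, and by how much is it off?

Distance(G, U) = 26.5 — off by 7.70.

C = (0.00, 0.00) ✓; CM at -139.3° ✓; |CM| = 16.80 ✓; ∠CMW = 106.8° ✓; |MW| = 29.60 ✓; ∠MWH = 125.9° ✓; |WH| = 12.20 ✓; ∠WHG = 37.80° ✓; |HG| = 26.00 ✓; ∠HGU = 101.4° ✓; |GU| = 34.20 ✗.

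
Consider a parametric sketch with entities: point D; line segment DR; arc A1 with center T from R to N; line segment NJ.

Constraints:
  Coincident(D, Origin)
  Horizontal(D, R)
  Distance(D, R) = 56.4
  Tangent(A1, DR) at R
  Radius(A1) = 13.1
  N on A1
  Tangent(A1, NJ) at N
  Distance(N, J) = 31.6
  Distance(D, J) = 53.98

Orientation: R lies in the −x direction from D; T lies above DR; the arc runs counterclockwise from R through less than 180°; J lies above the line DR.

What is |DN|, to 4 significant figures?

44.81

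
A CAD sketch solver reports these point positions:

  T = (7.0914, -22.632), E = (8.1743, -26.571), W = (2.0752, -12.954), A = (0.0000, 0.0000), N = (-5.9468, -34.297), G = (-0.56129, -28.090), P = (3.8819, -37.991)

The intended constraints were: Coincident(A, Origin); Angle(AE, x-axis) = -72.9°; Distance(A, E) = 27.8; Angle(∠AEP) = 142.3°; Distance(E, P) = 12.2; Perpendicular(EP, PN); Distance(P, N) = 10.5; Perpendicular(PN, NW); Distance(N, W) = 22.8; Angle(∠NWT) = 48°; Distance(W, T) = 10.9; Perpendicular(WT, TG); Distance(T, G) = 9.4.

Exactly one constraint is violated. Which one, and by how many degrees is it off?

Perpendicular(WT, TG) — off by 8.10°.

A = (0.00, 0.00) ✓; AE at -72.90° ✓; |AE| = 27.80 ✓; ∠AEP = 142.3° ✓; |EP| = 12.20 ✓; ∠(EP, PN) = 90.00° ✓; |PN| = 10.50 ✓; ∠(PN, NW) = 90.00° ✓; |NW| = 22.80 ✓; ∠NWT = 48.00° ✓; |WT| = 10.90 ✓; ∠(WT, TG) = 81.90° ✗; |TG| = 9.400 ✓.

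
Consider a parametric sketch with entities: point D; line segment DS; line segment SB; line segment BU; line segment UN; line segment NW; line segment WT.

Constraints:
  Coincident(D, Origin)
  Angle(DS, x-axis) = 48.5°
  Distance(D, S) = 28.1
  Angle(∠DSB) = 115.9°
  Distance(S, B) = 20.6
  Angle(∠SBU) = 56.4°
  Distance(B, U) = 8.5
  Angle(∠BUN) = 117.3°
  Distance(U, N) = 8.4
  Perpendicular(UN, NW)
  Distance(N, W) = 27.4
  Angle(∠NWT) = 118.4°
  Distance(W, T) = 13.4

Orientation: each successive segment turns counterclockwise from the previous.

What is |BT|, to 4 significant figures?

26.23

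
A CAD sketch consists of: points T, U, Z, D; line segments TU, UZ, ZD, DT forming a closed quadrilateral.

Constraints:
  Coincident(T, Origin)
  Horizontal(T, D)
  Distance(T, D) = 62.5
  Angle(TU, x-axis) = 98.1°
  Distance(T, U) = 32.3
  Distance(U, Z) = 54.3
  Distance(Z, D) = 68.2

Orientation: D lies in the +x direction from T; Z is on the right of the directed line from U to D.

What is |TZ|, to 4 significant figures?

22.35

Checks: |UZ| = 54.30 ✓; |ZD| = 68.20 ✓.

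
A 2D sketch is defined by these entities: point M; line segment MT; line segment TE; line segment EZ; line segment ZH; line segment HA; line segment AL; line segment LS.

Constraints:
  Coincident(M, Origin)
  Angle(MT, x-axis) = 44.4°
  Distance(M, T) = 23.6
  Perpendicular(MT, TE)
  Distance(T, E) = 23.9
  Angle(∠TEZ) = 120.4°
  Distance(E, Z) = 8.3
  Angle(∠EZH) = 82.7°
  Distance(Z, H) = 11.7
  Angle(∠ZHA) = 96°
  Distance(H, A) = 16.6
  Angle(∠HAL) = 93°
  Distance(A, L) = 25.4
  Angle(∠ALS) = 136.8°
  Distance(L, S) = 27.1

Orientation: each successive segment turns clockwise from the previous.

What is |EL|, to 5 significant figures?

17.650

∠ZHA = 96.0° gives HA at 73.500° from the x-axis; with |HA| = 16.6, A = (25.313, 11.820). ∠HAL = 93.0° gives AL at -13.500° from the x-axis; with |AL| = 25.4, L = (50.011, 5.8908). Then |EL| = |L − E| = 17.650.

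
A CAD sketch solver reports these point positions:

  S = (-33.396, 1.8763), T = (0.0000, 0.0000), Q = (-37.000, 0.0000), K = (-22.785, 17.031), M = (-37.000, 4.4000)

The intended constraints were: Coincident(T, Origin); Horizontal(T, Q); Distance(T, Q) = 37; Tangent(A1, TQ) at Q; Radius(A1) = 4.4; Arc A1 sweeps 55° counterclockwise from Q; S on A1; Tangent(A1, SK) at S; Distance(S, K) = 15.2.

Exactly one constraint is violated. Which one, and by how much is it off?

Distance(S, K) = 15.2 — off by 3.30.

T = (0.00, 0.00) ✓; T.y = 0.00, Q.y = 0.00 ✓; |TQ| = 37.00 ✓; ∠(MQ, QT) = 90.00° ✓; |MQ| = 4.400 ✓; bearing(M→S) − bearing(M→Q) = 55.00° ✓; |MS| = 4.400 ✓; ∠(MS, SK) = 90.00° ✓; |SK| = 18.50 ✗.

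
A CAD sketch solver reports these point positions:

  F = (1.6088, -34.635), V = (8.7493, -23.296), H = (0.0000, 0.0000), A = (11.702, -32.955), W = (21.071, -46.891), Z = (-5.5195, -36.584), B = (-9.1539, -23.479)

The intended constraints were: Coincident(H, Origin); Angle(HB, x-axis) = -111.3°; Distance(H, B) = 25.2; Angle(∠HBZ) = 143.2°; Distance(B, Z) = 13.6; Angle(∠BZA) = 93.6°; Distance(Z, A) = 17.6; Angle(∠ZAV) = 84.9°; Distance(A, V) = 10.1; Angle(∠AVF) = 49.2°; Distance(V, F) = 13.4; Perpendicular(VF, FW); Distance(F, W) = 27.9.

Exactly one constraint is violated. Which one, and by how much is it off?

Distance(F, W) = 27.9 — off by 4.90.

H = (0.00, 0.00) ✓; HB at -111.3° ✓; |HB| = 25.20 ✓; ∠HBZ = 143.2° ✓; |BZ| = 13.60 ✓; ∠BZA = 93.60° ✓; |ZA| = 17.60 ✓; ∠ZAV = 84.90° ✓; |AV| = 10.10 ✓; ∠AVF = 49.20° ✓; |VF| = 13.40 ✓; ∠(VF, FW) = 90.00° ✓; |FW| = 23.00 ✗.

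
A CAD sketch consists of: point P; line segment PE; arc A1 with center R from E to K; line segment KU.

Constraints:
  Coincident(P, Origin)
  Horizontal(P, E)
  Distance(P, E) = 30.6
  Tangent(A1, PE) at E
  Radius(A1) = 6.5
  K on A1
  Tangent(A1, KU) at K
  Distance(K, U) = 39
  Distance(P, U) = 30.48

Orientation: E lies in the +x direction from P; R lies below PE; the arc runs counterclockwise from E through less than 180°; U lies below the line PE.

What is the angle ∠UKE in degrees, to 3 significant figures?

157°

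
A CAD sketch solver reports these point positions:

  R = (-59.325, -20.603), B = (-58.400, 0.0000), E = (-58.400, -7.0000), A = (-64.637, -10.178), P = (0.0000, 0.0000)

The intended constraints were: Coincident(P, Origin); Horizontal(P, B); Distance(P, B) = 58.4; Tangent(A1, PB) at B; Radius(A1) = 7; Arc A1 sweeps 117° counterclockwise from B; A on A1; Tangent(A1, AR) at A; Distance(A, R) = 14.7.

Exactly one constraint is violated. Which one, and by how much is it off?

Distance(A, R) = 14.7 — off by 3.00.

P = (0.00, 0.00) ✓; P.y = 0.00, B.y = 0.00 ✓; |PB| = 58.40 ✓; ∠(EB, BP) = 90.00° ✓; |EB| = 7.000 ✓; bearing(E→A) − bearing(E→B) = 117.0° ✓; |EA| = 7.000 ✓; ∠(EA, AR) = 90.00° ✓; |AR| = 11.70 ✗.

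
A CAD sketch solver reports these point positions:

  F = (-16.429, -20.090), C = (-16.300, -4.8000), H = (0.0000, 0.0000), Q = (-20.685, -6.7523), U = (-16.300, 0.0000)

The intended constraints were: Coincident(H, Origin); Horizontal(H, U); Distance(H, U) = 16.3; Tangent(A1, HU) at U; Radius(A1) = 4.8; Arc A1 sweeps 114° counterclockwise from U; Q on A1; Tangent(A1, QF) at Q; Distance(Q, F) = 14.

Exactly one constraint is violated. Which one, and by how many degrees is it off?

Tangent(A1, QF) at Q — off by 6.30°.

H = (0.00, 0.00) ✓; H.y = 0.00, U.y = 0.00 ✓; |HU| = 16.30 ✓; ∠(CU, UH) = 90.00° ✓; |CU| = 4.800 ✓; bearing(C→Q) − bearing(C→U) = 114.0° ✓; |CQ| = 4.800 ✓; ∠(CQ, QF) = 96.30° ✗; |QF| = 14.00 ✓.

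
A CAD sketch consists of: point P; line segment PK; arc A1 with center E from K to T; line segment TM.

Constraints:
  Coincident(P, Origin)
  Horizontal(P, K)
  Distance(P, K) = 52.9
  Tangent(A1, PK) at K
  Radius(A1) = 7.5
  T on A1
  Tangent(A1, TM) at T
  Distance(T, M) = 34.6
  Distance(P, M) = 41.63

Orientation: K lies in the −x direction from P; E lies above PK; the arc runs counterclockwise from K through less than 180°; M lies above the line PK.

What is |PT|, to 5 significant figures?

46.847

Checks: ∠(EK, KP) = 90.00° ✓; |ET| = 7.500 ✓; ∠(ET, TM) = 90.00° ✓; |TM| = 34.60 ✓; |PM| = 41.63 ✓.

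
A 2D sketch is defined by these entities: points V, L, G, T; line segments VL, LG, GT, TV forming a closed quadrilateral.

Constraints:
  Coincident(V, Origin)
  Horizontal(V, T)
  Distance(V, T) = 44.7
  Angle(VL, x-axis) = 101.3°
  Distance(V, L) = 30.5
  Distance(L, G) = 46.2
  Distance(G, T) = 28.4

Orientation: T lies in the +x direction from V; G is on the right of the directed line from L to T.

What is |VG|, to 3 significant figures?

20.4

V is at the origin; V and T share the same y with |VT| = 44.7 and T in +x, so T = (44.7, 0). VL runs at 101.3° with |VL| = 30.5, so L = (-5.98, 29.9). G is determined by |LG| = 46.2 and |GT| = 28.4 together: it lies at the intersection of circle(L, 46.2) and circle(T, 28.4). With |LT| = 58.8, the foot of the radical line on LT is 40.7 from L and the perpendicular offset is √(46.2² − 40.7²) = 21.9. Taking the right-of-LT solution: G = (18.0, -9.60).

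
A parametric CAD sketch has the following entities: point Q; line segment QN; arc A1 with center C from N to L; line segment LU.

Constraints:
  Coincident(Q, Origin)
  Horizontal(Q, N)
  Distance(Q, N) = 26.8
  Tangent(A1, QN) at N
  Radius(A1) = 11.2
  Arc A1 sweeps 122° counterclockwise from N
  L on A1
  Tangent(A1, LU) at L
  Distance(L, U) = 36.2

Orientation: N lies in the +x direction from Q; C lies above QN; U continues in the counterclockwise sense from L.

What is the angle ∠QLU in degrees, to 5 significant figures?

83.270°

Q is at the origin; QN is horizontal with |QN| = 26.8 and N on the +x side, so N = (26.800, 0.0000). The tangent condition forces CN to be normal to QN, so C = N + (0, 11.2) = (26.800, 11.200). On A1, N sits at bearing -90° from C; a 122° counterclockwise sweep puts L at bearing 32°, so L = C + 11.2·(cos 32°, sin 32°) = (36.298, 17.135). Tangency of A1 to LU means the radius CL is perpendicular to LU, so LU runs along (−sin 32°, cos 32°); with |LU| = 36.2, U = (17.115, 47.834). Then cos ∠QLU = LQ·LU / (|LQ||LU|), giving 83.270°.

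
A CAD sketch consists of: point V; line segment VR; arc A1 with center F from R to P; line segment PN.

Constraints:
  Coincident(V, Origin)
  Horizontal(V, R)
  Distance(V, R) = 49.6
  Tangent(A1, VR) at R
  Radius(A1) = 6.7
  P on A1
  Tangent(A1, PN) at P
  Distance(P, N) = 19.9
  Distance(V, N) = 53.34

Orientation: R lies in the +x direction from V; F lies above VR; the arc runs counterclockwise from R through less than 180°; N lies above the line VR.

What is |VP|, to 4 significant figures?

56.34

Checks: |FP| = 6.700 ✓; ∠(FP, PN) = 90.00° ✓; |PN| = 19.90 ✓; |VN| = 53.34 ✓.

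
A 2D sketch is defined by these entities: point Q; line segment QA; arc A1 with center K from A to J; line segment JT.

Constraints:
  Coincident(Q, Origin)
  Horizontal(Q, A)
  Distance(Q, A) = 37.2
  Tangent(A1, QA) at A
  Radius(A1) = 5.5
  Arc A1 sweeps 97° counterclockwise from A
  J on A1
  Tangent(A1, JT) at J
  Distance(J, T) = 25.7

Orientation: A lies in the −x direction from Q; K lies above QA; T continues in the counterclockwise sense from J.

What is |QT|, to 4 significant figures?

47.11

Q is at the origin; Q and A share the same y with |QA| = 37.2 and A on the −x side, so A = (-37.20, 0.000). A1 meets QA tangentially, so KA is at right angles to QA, so K = A + (0, 5.5) = (-37.20, 5.500). On A1, A sits at bearing -90° from K; a 97° counterclockwise sweep puts J at bearing 7°, so J = K + 5.5·(cos 7°, sin 7°) = (-31.74, 6.170). Since A1 is tangent to JT there, KJ ⟂ JT, so JT runs along (−sin 7°, cos 7°); with |JT| = 25.7, T = (-34.87, 31.68). Then |QT| = |T − Q| = 47.11.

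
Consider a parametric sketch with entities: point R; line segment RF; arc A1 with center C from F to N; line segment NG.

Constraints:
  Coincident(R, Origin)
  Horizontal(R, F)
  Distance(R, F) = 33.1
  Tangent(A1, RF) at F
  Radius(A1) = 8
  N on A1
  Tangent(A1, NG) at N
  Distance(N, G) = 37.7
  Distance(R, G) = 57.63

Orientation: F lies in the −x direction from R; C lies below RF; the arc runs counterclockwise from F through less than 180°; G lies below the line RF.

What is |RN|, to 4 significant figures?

42.04

Checks: |CN| = 8.000 ✓; ∠(CN, NG) = 90.00° ✓; |NG| = 37.70 ✓; |RG| = 57.63 ✓.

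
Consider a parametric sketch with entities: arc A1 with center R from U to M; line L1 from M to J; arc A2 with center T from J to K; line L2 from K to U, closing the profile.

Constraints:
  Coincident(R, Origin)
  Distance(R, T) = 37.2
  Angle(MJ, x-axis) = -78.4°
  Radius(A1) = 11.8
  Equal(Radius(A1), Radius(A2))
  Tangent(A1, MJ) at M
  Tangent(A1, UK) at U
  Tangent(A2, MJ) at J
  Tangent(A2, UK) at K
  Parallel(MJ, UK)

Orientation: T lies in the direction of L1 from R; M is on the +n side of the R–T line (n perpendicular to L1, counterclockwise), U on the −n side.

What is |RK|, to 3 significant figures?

39.0

The slot axis is L1's direction at -78.4°, so u = (cos -78.4°, sin -78.4°) = (0.201, -0.980) and n = (−sin -78.4°, cos -78.4°) = (0.980, 0.201). R is at the origin and T lies 37.2 along u from R, so T = 37.2·u = (7.48, -36.4). Tangency of A1 to both parallel lines with radius 11.8 puts M and U at R ± 11.8·n: M = (11.6, 2.37), U = (-11.6, -2.37). Equal radii place J and K the same way about T: J = T + 11.8·n = (19.0, -34.1), K = T − 11.8·n = (-4.08, -38.8). Then |RK| = |K − R| = 39.0.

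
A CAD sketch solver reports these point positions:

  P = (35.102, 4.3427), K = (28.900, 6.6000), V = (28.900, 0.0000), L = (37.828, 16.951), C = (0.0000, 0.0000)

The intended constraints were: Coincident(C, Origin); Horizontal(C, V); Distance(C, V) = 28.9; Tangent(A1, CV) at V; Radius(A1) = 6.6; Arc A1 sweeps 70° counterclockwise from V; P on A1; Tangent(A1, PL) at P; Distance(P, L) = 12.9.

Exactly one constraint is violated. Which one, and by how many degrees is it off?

Tangent(A1, PL) at P — off by 7.80°.

C = (0.00, 0.00) ✓; C.y = 0.00, V.y = 0.00 ✓; |CV| = 28.90 ✓; ∠(KV, VC) = 90.00° ✓; |KV| = 6.600 ✓; bearing(K→P) − bearing(K→V) = 70.00° ✓; |KP| = 6.600 ✓; ∠(KP, PL) = 82.20° ✗; |PL| = 12.90 ✓.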